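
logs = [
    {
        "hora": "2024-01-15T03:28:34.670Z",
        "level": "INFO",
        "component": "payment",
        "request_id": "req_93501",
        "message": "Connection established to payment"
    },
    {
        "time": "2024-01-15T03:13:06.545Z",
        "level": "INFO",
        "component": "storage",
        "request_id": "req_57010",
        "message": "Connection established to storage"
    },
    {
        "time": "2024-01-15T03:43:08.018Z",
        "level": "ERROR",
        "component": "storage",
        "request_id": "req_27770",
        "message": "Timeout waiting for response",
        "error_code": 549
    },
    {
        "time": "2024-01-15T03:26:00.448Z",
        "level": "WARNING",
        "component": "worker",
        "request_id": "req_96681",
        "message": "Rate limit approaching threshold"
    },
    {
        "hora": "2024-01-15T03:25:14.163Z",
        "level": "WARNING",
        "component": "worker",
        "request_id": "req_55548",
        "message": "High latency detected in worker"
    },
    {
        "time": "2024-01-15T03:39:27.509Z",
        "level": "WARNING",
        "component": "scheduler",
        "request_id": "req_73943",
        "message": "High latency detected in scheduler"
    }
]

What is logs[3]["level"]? "WARNING"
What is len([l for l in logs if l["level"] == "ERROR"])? 1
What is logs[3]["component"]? "worker"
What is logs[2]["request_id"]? "req_27770"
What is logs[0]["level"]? "INFO"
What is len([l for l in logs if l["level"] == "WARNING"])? 3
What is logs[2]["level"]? "ERROR"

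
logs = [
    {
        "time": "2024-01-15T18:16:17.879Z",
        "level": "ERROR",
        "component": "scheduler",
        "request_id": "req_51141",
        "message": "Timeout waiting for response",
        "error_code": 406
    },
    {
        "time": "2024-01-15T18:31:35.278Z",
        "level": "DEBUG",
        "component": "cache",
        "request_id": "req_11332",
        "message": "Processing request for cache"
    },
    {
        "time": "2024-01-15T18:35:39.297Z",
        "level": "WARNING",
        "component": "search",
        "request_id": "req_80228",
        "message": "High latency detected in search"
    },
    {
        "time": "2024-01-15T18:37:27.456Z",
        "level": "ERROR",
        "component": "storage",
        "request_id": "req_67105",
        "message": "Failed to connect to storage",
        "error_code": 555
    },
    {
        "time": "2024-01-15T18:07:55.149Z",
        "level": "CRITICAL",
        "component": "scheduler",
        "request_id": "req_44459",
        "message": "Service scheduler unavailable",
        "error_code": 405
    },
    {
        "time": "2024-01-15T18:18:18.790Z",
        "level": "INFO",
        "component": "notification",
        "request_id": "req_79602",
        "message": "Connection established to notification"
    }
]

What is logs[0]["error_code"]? 406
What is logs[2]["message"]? "High latency detected in search"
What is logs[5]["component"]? "notification"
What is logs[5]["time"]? "2024-01-15T18:18:18.790Z"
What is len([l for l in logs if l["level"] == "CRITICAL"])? 1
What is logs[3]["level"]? "ERROR"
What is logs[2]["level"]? "WARNING"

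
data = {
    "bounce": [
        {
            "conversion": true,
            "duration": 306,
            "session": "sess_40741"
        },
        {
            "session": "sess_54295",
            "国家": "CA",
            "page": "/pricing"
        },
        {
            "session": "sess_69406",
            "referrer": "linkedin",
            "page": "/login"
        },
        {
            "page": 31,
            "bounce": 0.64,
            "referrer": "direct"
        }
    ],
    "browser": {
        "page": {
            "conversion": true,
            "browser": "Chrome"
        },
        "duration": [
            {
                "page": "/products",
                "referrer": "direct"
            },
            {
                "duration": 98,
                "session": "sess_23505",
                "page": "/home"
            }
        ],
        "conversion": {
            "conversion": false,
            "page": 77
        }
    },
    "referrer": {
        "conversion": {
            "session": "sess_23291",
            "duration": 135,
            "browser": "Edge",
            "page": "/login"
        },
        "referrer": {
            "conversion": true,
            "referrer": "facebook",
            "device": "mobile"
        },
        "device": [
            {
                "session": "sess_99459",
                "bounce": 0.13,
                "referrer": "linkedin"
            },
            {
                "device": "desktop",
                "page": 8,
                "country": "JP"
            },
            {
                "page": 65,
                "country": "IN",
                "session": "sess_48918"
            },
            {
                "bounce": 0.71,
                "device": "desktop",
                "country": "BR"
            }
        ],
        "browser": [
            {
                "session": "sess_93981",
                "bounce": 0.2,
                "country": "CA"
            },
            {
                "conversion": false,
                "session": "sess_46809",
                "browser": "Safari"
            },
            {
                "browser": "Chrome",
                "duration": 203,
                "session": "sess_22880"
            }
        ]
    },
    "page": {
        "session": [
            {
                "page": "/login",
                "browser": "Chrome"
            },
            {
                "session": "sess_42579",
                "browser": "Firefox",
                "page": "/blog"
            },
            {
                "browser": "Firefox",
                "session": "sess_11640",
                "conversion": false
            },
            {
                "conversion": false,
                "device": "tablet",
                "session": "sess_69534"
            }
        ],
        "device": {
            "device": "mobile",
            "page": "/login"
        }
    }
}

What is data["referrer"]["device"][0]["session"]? "sess_99459"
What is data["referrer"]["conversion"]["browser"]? "Edge"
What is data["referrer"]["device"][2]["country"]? "IN"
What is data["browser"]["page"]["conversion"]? True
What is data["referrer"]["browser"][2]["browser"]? "Chrome"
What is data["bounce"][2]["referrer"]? "linkedin"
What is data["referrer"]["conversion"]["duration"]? 135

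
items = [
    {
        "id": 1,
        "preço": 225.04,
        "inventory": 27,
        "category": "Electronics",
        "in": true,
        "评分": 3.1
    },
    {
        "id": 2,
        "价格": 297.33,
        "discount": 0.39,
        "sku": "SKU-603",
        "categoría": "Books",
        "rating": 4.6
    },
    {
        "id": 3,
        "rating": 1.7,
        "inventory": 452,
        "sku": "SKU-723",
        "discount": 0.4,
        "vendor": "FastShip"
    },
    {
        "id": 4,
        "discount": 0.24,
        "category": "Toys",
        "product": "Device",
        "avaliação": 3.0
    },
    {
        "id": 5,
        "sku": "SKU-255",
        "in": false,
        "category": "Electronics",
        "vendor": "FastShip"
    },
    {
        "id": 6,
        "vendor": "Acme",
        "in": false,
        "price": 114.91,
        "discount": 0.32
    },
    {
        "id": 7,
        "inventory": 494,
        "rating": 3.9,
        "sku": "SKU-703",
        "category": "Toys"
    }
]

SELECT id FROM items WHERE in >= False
[1, 5, 6]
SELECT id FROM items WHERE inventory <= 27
[1]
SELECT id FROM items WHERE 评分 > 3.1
[]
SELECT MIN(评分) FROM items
3.1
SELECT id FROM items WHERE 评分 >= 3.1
[1]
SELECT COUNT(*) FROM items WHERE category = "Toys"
2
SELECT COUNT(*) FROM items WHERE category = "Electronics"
2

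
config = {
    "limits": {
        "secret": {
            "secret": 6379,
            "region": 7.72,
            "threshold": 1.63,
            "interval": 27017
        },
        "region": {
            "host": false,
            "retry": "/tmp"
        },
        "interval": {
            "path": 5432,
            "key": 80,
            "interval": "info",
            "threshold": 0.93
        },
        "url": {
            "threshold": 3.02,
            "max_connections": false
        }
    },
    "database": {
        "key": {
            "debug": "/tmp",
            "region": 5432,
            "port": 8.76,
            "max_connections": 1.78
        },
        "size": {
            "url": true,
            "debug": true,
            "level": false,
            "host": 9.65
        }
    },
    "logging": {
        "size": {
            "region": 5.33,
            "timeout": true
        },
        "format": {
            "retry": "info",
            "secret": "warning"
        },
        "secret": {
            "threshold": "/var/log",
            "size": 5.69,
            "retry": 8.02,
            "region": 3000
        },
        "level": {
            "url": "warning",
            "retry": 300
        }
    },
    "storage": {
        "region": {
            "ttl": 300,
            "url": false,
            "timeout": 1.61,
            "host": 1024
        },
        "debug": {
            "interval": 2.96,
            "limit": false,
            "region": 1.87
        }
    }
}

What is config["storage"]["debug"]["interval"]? 2.96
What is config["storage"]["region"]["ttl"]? 300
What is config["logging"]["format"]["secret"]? "warning"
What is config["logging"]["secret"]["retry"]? 8.02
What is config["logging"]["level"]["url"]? "warning"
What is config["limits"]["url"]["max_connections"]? False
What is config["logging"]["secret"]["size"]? 5.69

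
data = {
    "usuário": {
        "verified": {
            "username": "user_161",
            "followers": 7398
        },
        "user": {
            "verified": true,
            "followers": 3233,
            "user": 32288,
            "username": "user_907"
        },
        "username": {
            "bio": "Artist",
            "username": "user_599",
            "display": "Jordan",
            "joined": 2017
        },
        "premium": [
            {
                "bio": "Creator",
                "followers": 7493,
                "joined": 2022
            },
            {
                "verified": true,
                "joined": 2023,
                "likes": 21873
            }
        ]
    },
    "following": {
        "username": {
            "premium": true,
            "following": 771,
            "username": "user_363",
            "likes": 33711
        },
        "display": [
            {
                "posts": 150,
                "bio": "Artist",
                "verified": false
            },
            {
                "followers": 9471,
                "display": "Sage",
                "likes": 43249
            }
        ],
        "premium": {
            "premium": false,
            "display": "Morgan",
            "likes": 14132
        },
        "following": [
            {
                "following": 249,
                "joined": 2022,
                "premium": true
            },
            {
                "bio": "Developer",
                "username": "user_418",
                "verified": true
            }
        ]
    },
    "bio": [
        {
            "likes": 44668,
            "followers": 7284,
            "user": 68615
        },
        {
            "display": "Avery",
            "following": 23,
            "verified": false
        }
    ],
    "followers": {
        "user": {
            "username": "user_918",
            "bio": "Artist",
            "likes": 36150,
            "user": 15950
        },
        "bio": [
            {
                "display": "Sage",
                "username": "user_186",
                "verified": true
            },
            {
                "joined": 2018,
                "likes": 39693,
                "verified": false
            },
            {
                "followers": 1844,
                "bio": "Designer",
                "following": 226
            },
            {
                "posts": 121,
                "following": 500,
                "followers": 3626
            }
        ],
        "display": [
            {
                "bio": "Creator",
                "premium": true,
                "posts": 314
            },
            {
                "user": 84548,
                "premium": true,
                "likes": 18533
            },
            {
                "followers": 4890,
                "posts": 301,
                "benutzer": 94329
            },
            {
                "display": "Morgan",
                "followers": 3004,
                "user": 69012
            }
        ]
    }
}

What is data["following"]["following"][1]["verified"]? True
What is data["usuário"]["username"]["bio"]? "Artist"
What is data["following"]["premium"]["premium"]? False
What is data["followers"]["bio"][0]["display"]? "Sage"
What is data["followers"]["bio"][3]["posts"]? 121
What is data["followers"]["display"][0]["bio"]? "Creator"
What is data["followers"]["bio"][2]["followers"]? 1844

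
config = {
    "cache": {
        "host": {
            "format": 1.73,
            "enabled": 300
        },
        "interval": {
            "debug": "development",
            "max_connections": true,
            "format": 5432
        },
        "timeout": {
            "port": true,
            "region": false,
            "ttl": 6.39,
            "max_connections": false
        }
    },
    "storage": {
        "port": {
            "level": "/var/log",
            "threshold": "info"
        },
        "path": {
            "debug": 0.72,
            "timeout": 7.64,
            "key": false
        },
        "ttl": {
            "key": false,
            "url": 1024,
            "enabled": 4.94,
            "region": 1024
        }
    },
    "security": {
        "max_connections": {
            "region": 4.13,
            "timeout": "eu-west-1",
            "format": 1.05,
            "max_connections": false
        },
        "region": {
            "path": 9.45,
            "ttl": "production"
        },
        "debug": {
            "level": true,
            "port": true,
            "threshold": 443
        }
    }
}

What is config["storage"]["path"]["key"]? False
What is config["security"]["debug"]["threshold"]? 443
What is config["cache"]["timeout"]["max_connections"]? False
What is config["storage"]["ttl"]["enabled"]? 4.94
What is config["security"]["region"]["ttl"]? "production"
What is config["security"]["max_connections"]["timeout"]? "eu-west-1"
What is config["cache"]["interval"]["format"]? 5432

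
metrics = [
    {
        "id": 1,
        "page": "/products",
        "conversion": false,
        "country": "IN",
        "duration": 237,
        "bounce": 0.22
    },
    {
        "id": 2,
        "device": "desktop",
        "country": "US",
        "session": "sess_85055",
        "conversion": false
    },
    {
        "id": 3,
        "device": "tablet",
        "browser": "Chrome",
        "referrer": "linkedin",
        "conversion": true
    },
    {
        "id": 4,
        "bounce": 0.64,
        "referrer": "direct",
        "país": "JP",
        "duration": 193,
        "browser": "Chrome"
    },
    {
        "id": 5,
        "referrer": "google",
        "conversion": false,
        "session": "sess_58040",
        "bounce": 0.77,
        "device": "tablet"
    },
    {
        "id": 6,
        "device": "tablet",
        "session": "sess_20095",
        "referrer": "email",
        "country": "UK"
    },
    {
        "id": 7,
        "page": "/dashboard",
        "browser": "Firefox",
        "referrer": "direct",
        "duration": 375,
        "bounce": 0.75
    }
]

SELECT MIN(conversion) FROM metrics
False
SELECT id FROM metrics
[1, 2, 3, 4, 5, 6, 7]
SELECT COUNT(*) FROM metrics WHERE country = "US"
1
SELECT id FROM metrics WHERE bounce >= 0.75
[5, 7]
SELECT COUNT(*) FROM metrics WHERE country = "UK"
1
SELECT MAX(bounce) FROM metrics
0.77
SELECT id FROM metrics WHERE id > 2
[3, 4, 5, 6, 7]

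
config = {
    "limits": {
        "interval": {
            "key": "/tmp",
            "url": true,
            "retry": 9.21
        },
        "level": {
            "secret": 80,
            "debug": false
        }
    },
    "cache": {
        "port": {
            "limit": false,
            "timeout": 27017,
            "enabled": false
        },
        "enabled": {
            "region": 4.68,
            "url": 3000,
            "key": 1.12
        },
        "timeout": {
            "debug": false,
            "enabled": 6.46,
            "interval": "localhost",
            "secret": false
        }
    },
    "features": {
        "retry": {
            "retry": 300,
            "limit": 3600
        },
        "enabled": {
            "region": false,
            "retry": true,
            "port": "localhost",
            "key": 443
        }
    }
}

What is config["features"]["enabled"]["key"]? 443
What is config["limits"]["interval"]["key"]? "/tmp"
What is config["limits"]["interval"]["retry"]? 9.21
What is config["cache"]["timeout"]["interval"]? "localhost"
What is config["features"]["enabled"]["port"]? "localhost"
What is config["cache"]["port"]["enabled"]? False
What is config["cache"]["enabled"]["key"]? 1.12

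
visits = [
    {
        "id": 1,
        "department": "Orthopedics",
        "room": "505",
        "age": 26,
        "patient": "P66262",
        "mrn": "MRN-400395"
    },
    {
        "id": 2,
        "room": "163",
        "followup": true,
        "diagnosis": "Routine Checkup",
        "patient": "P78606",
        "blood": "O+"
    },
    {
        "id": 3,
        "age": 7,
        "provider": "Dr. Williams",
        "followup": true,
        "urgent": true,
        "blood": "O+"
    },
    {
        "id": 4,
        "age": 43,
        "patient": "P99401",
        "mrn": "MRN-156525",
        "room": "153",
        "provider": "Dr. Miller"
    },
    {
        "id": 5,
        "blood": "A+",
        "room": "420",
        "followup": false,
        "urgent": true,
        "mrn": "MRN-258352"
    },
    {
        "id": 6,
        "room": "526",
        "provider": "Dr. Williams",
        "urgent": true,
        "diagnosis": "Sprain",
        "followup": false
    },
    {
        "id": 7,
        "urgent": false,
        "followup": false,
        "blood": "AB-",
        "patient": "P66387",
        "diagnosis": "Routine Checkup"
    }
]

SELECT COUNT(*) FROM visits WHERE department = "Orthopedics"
1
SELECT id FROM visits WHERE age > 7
[1, 4]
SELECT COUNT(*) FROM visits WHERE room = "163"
1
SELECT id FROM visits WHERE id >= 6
[6, 7]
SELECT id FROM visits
[1, 2, 3, 4, 5, 6, 7]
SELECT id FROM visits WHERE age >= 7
[1, 3, 4]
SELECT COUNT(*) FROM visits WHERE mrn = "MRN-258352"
1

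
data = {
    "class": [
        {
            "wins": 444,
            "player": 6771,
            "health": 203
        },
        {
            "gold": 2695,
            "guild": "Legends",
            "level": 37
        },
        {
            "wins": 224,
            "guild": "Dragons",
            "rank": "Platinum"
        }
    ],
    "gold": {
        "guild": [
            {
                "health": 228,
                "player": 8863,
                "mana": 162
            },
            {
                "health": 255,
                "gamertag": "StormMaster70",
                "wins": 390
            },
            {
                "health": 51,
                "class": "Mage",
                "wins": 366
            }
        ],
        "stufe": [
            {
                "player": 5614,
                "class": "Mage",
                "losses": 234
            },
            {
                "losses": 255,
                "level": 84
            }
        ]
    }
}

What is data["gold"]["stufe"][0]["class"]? "Mage"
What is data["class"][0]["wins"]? 444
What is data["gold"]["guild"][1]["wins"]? 390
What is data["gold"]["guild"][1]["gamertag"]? "StormMaster70"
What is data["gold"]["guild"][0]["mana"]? 162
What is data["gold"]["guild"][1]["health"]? 255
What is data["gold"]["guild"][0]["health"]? 228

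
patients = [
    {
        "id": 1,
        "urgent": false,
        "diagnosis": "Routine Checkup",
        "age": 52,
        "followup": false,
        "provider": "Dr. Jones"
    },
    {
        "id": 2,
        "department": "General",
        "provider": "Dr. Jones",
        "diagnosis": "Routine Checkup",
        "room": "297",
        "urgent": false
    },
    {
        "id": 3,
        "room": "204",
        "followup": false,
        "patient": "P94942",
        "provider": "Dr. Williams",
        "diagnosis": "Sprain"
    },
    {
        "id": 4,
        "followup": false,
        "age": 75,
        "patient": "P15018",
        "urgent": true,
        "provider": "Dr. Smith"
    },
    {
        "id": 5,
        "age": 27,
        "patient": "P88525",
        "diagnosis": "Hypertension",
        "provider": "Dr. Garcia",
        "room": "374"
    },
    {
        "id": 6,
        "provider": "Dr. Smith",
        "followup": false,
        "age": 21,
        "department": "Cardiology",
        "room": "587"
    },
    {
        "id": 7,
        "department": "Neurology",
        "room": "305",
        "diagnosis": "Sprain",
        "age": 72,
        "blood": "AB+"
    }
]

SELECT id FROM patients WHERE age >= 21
[1, 4, 5, 6, 7]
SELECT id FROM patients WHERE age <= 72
[1, 5, 6, 7]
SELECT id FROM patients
[1, 2, 3, 4, 5, 6, 7]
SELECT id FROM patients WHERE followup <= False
[1, 3, 4, 6]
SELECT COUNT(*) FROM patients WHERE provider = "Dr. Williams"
1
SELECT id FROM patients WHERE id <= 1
[1]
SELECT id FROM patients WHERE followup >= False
[1, 3, 4, 6]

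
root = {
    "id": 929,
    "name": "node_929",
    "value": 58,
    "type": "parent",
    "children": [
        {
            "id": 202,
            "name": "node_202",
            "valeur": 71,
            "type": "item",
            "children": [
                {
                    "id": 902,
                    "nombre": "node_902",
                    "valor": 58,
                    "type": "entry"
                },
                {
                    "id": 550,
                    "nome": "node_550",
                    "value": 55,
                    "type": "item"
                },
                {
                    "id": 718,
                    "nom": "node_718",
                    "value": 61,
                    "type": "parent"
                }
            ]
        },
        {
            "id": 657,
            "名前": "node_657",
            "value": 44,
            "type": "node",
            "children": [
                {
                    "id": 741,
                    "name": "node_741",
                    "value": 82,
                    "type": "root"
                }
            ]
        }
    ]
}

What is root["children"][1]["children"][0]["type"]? "root"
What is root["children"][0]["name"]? "node_202"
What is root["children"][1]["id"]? 657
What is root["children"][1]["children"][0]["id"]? 741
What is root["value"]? 58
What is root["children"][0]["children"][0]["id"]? 902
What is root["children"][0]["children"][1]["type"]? "item"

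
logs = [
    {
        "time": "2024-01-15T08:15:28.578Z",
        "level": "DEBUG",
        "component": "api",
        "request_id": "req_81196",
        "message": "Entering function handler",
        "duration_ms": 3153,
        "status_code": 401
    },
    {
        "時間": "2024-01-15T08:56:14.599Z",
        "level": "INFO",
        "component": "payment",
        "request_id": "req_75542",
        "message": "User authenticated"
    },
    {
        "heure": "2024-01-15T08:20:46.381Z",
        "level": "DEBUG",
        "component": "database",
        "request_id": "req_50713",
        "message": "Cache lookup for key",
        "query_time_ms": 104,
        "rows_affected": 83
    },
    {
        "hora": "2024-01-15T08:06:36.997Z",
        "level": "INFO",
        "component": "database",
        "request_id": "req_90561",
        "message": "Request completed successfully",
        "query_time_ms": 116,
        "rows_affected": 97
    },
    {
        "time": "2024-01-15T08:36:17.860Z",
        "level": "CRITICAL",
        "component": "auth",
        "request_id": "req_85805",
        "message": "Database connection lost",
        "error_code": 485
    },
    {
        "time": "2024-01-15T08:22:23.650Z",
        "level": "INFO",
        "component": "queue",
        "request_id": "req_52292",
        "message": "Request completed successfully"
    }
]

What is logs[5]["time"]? "2024-01-15T08:22:23.650Z"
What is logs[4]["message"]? "Database connection lost"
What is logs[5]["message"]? "Request completed successfully"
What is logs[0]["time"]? "2024-01-15T08:15:28.578Z"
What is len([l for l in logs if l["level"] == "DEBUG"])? 2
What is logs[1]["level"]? "INFO"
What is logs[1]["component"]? "payment"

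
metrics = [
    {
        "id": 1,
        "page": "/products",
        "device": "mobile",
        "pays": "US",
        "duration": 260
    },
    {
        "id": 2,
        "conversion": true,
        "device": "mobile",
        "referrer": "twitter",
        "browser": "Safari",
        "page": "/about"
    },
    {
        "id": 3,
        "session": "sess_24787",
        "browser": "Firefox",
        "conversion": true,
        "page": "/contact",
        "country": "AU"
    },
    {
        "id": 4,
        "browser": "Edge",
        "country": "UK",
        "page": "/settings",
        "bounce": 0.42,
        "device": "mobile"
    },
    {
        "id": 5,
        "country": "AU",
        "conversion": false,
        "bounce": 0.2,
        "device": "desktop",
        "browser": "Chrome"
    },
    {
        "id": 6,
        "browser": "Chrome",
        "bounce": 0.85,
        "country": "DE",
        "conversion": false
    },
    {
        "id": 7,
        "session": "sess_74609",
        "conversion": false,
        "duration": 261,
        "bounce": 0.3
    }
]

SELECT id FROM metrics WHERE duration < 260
[]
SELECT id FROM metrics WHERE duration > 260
[7]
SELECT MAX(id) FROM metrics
7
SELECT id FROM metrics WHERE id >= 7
[7]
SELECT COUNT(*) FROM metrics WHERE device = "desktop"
1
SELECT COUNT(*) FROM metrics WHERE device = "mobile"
3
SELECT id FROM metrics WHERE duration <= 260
[1]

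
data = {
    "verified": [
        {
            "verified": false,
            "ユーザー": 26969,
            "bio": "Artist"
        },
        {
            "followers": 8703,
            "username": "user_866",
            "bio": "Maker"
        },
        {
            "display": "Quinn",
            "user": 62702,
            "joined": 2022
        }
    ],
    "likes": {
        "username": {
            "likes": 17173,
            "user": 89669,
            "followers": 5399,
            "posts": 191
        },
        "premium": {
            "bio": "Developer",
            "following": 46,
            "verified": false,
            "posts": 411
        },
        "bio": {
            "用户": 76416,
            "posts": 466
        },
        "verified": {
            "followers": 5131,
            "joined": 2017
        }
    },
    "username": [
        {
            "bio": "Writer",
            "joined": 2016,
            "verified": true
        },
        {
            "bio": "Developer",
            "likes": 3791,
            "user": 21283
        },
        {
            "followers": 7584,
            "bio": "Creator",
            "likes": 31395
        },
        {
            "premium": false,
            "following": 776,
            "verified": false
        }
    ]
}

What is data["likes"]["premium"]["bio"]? "Developer"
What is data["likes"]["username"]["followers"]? 5399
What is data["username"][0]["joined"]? 2016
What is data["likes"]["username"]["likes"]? 17173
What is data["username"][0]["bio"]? "Writer"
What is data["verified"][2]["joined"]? 2022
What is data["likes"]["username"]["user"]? 89669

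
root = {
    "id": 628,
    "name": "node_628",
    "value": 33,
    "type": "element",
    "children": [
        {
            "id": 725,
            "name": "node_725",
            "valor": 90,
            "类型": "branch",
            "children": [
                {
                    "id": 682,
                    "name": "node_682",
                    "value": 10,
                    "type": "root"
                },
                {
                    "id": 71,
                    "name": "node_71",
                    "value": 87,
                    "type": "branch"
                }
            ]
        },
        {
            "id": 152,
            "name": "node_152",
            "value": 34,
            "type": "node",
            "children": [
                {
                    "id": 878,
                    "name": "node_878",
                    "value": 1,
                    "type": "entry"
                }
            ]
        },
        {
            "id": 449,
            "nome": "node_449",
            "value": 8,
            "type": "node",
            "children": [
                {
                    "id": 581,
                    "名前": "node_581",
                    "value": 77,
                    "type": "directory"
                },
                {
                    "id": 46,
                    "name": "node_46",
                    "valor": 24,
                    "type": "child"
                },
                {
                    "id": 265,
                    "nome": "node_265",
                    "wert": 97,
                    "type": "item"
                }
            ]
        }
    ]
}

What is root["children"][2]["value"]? 8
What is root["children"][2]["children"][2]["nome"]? "node_265"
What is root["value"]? 33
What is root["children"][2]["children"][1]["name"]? "node_46"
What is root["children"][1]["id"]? 152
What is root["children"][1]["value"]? 34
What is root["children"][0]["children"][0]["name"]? "node_682"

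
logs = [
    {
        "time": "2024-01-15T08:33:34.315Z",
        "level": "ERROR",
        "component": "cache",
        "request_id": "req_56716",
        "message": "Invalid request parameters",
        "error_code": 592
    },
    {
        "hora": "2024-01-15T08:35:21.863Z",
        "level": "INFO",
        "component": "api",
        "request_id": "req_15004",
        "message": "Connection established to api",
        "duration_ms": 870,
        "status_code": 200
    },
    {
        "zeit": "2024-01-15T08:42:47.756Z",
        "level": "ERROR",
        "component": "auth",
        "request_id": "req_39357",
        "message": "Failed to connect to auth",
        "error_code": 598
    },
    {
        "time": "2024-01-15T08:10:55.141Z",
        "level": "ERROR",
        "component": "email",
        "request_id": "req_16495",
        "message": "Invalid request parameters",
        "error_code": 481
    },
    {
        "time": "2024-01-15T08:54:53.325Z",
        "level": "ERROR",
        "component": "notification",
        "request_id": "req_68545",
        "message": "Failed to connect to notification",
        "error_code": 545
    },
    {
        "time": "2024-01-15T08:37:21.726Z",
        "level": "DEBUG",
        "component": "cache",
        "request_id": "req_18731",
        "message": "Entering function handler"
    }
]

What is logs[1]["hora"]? "2024-01-15T08:35:21.863Z"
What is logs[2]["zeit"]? "2024-01-15T08:42:47.756Z"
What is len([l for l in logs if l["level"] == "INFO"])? 1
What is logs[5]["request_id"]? "req_18731"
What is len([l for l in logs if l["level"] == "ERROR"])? 4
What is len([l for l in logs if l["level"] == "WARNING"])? 0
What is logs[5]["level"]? "DEBUG"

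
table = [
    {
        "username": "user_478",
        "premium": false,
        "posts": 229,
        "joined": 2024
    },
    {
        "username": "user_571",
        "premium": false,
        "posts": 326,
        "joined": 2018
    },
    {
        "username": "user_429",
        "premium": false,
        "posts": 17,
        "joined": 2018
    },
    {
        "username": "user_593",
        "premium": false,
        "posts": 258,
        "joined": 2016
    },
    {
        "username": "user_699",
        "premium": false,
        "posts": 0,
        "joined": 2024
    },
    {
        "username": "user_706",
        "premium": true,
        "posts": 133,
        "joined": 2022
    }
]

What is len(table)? 6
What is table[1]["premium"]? False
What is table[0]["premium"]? False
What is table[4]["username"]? "user_699"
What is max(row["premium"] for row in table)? True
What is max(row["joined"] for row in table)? 2024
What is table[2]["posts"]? 17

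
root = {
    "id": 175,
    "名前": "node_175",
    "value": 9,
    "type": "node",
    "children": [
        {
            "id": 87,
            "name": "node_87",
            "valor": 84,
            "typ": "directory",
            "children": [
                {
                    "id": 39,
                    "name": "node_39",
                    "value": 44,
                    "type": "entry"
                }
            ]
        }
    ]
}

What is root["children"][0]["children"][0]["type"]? "entry"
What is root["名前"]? "node_175"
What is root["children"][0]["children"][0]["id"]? 39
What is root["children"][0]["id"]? 87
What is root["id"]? 175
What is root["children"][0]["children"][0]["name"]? "node_39"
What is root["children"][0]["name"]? "node_87"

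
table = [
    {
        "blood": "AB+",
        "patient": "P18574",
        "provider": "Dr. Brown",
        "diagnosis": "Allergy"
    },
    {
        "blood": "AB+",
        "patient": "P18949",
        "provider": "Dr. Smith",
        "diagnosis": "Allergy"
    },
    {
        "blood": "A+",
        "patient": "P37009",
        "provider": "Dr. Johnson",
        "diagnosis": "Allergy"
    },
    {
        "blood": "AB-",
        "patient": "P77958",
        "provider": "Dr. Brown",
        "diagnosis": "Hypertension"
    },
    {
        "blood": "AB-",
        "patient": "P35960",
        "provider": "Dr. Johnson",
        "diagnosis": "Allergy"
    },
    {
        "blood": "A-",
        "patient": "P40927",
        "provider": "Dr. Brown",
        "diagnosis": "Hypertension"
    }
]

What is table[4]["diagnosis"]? "Allergy"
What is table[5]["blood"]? "A-"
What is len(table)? 6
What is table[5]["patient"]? "P40927"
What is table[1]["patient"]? "P18949"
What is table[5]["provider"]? "Dr. Brown"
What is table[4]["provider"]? "Dr. Johnson"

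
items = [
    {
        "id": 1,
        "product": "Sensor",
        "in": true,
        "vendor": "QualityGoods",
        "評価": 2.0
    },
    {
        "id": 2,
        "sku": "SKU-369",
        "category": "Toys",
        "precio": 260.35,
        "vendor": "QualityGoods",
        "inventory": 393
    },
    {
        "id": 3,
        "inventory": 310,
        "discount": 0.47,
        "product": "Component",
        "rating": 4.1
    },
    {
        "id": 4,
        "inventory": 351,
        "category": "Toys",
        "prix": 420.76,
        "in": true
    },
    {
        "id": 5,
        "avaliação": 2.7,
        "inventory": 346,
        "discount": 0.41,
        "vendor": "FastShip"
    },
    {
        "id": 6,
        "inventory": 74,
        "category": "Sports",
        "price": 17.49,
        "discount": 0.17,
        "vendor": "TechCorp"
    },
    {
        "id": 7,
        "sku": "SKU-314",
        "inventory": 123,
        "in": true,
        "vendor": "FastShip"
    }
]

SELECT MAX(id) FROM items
7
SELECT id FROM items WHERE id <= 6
[1, 2, 3, 4, 5, 6]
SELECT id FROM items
[1, 2, 3, 4, 5, 6, 7]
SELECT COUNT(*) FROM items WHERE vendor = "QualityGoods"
2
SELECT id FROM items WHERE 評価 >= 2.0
[1]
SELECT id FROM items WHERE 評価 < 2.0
[]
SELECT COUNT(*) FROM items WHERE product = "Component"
1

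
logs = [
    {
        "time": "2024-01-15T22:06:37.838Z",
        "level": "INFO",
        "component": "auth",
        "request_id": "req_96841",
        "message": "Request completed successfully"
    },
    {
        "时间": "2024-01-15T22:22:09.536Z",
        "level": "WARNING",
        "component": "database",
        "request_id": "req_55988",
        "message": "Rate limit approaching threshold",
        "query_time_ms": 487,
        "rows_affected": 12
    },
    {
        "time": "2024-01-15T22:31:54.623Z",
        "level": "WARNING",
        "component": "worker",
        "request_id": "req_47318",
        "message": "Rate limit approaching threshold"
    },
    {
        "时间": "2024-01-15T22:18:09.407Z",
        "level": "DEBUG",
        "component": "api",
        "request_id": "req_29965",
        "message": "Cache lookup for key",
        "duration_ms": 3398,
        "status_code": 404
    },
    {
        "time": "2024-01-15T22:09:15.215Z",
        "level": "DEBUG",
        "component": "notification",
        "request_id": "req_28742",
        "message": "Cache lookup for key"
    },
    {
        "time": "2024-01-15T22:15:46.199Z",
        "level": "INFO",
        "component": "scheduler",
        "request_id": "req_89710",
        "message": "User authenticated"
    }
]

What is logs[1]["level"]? "WARNING"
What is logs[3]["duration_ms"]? 3398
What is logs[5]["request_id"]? "req_89710"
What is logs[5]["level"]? "INFO"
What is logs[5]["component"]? "scheduler"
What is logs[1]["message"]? "Rate limit approaching threshold"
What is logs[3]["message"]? "Cache lookup for key"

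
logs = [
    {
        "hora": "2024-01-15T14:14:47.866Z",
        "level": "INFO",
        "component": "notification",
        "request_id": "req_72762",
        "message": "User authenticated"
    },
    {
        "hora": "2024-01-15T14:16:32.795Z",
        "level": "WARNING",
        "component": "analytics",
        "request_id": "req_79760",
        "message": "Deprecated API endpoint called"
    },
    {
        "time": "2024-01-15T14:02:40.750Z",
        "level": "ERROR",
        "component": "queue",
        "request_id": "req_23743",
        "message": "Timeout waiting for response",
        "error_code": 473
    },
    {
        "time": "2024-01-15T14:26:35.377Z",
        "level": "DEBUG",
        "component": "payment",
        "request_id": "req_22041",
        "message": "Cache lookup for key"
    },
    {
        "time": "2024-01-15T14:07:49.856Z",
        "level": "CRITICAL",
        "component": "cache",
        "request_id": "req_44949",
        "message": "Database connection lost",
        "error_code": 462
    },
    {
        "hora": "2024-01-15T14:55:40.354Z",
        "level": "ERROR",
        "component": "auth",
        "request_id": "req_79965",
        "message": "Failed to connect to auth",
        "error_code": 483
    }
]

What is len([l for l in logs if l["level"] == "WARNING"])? 1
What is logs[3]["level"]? "DEBUG"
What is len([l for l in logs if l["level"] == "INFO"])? 1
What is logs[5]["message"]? "Failed to connect to auth"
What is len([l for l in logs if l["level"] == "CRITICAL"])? 1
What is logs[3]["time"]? "2024-01-15T14:26:35.377Z"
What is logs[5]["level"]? "ERROR"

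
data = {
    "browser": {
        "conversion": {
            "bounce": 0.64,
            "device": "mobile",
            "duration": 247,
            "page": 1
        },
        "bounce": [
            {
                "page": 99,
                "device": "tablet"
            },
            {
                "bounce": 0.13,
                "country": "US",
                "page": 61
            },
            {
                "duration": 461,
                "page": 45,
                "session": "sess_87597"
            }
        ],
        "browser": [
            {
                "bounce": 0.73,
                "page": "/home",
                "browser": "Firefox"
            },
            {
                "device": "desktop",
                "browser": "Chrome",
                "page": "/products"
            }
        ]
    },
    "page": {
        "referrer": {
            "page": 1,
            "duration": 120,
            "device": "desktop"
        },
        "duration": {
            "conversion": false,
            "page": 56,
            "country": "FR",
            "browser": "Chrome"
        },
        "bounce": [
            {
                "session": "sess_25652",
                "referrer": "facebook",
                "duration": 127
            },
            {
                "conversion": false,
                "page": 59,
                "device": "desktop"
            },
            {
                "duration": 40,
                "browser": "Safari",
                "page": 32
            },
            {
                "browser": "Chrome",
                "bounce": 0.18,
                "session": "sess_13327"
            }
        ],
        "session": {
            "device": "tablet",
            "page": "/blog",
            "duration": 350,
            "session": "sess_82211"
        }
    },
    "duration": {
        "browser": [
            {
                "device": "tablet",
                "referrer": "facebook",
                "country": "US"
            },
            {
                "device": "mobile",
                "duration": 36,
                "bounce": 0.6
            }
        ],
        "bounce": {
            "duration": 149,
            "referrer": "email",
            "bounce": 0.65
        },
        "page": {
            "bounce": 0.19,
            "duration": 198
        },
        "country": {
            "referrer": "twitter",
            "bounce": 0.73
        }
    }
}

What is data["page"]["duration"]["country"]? "FR"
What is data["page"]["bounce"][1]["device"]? "desktop"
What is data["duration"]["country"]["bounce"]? 0.73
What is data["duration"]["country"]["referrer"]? "twitter"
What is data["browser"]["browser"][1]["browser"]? "Chrome"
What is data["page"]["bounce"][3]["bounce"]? 0.18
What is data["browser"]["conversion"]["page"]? 1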